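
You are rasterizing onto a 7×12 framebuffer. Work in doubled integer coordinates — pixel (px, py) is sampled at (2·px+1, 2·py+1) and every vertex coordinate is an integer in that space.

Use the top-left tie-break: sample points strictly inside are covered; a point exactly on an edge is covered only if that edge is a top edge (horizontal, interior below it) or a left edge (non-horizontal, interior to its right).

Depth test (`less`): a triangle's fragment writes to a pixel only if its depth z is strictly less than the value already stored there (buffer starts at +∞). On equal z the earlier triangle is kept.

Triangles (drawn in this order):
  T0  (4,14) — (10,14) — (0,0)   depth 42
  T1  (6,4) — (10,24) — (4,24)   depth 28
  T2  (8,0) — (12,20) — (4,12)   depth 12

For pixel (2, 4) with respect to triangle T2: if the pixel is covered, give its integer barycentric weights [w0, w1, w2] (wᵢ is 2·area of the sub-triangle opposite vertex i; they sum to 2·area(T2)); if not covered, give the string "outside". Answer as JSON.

T0:
  2·area = 84  (B↔C swapped to make it positive)
  edge (4, 14)→(0, 0): d=(-4,-14) top-left  bias=+0
  edge (0, 0)→(10, 14): d=(10,14) right/bottom  bias=-1
  edge (10, 14)→(4, 14): d=(-6,0) right/bottom  bias=-1
    (0,1)@(1, 3): e=[2,16,66] → #
    (1,1)@(3, 3): e=[30,-12,66] → ·
    (0,2)@(1, 5): e=[-6,36,54] → ·
    (1,2)@(3, 5): e=[22,8,54] → #
    (2,2)@(5, 5): e=[50,-20,54] → ·
    (1,3)@(3, 7): e=[14,28,42] → #
    (2,3)@(5, 7): e=[42,0,42] → ·  [on edge]
    (1,4)@(3, 9): e=[6,48,30] → #
    (2,4)@(5, 9): e=[34,20,30] → #
    (3,4)@(7, 9): e=[62,-8,30] → ·
    (1,5)@(3, 11): e=[-2,68,18] → ·
    (2,5)@(5, 11): e=[26,40,18] → #
  covered (10 px):
    · · · · · · ·
    # · · · · · ·
    · # · · · · ·
    · # · · · · ·
    · # # · · · ·
    · · # # · · ·
    · · # # # · ·
    · · · · · · ·
    · · · · · · ·
    · · · · · · ·
    · · · · · · ·
    · · · · · · ·
T1:
  2·area = 120
  edge (6, 4)→(10, 24): d=(4,20) right/bottom  bias=-1
  edge (10, 24)→(4, 24): d=(-6,0) right/bottom  bias=-1
  edge (4, 24)→(6, 4): d=(2,-20) top-left  bias=+0
    (3,4)@(7, 9): e=[0,90,30] → ·  [on edge]
    (3,5)@(7, 11): e=[8,78,34] → #
    (4,5)@(9, 11): e=[-32,78,74] → ·
    (3,6)@(7, 13): e=[16,66,38] → #
    (4,6)@(9, 13): e=[-24,66,78] → ·
    (2,7)@(5, 15): e=[64,54,2] → #
    (4,7)@(9, 15): e=[-16,54,82] → ·
    (2,8)@(5, 17): e=[72,42,6] → #
    (4,8)@(9, 17): e=[-8,42,86] → ·
    (2,9)@(5, 19): e=[80,30,10] → #
    (4,9)@(9, 19): e=[0,30,90] → ·  [on edge]
    (2,10)@(5, 21): e=[88,18,14] → #
  covered (14 px):
    · · · · · · ·
    · · · · · · ·
    · · · · · · ·
    · · · · · · ·
    · · · · · · ·
    · · · # · · ·
    · · · # · · ·
    · · # # · · ·
    · · # # · · ·
    · · # # · · ·
    · · # # # · ·
    · · # # # · ·
T2:
  2·area = 128
  edge (8, 0)→(12, 20): d=(4,20) right/bottom  bias=-1
  edge (12, 20)→(4, 12): d=(-8,-8) top-left  bias=+0
  edge (4, 12)→(8, 0): d=(4,-12) top-left  bias=+0
    (3,1)@(7, 3): e=[32,96,0] → #  [on edge]
    (4,1)@(9, 3): e=[-8,112,24] → ·
    (3,2)@(7, 5): e=[40,80,8] → #
    (4,2)@(9, 5): e=[0,96,32] → ·  [on edge]
    (3,3)@(7, 7): e=[48,64,16] → #
    (4,3)@(9, 7): e=[8,80,40] → #
    (5,3)@(11, 7): e=[-32,96,64] → ·
    (0,4)@(1, 9): e=[176,0,-48] → ·  [on edge]
    (2,4)@(5, 9): e=[96,32,0] → #  [on edge]
    (5,4)@(11, 9): e=[-24,80,72] → ·
    (1,5)@(3, 11): e=[144,0,-16] → ·  [on edge]
    (2,5)@(5, 11): e=[104,16,8] → #
    (2,6)@(5, 13): e=[112,0,16] → #  [on edge]
    (1,7)@(3, 15): e=[160,-32,0] → ·  [on edge]
    (3,7)@(7, 15): e=[80,0,48] → #  [on edge]
    (5,7)@(11, 15): e=[0,32,96] → ·  [on edge]
    (4,8)@(9, 17): e=[48,0,80] → #  [on edge]
    (5,9)@(11, 19): e=[16,0,112] → #  [on edge]
    (0,10)@(1, 21): e=[224,-96,0] → ·  [on edge]
    (6,10)@(13, 21): e=[-16,0,144] → ·  [on edge]
  covered (18 px):
    · · · · · · ·
    · · · # · · ·
    · · · # · · ·
    · · · # # · ·
    · · # # # · ·
    · · # # # · ·
    · · # # # · ·
    · · · # # · ·
    · · · · # # ·
    · · · · · # ·
    · · · · · · ·
    · · · · · · ·

Answer: [32,0,96]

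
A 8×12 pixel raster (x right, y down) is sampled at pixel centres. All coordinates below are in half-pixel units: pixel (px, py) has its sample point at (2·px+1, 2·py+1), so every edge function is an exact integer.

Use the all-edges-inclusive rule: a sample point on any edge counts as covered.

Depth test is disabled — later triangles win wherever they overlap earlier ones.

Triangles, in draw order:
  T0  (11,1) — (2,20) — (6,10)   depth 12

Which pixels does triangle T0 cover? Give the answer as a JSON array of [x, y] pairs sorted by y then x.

T0:
  2·area = 14
  edge (11, 1)→(2, 20): d=(-9,19) inclusive
  edge (2, 20)→(6, 10): d=(4,-10) inclusive
  edge (6, 10)→(11, 1): d=(5,-9) inclusive
    (5,0)@(11, 1): e=[0,14,0] → █  [on edge]
    (6,0)@(13, 1): e=[-38,34,18] → ·
    (5,1)@(11, 3): e=[-18,22,10] → ·
    (4,2)@(9, 5): e=[2,10,2] → █
    (5,2)@(11, 5): e=[-36,30,20] → ·
    (4,3)@(9, 7): e=[-16,18,12] → ·
    (3,4)@(7, 9): e=[4,6,4] → █
    (4,4)@(9, 9): e=[-34,26,22] → ·
    (3,5)@(7, 11): e=[-14,14,14] → ·
    (2,6)@(5, 13): e=[6,2,6] → █
    (3,6)@(7, 13): e=[-32,22,24] → ·
    (2,7)@(5, 15): e=[-12,10,16] → ·
    (0,9)@(1, 19): e=[28,-14,0] → ·  [on edge]
  covered (4 px):
    · · · · · █ · ·
    · · · · · · · ·
    · · · · █ · · ·
    · · · · · · · ·
    · · · █ · · · ·
    · · · · · · · ·
    · · █ · · · · ·
    · · · · · · · ·
    · · · · · · · ·
    · · · · · · · ·
    · · · · · · · ·
    · · · · · · · ·

Result: [[5,0],[4,2],[3,4],[2,6]]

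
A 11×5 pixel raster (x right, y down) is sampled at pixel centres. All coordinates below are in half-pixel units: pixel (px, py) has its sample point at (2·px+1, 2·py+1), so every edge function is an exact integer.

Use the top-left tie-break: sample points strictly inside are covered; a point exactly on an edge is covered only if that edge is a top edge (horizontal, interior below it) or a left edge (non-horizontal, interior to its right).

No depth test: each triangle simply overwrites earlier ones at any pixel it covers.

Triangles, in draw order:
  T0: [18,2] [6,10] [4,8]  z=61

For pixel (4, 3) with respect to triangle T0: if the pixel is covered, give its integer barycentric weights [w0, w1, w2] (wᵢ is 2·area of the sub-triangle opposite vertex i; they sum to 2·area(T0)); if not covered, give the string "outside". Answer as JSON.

T0:
  2·area = 40
  edge (18, 2)→(6, 10): d=(-12,8) right/bottom  bias=-1
  edge (6, 10)→(4, 8): d=(-2,-2) top-left  bias=+0
  edge (4, 8)→(18, 2): d=(14,-6) top-left  bias=+0
    (0,2)@(1, 5): e=[100,0,-60] → .  [on edge]
    (5,2)@(11, 5): e=[20,20,0] → X  [on edge]
    (6,2)@(13, 5): e=[4,24,12] → X
    (7,2)@(15, 5): e=[-12,28,24] → .
    (1,3)@(3, 7): e=[60,0,-20] → .  [on edge]
    (3,3)@(7, 7): e=[28,8,4] → X
    (4,3)@(9, 7): e=[12,12,16] → X
    (5,3)@(11, 7): e=[-4,16,28] → .
    (6,3)@(13, 7): e=[-20,20,40] → .
    (2,4)@(5, 9): e=[20,0,20] → X  [on edge]
    (4,4)@(9, 9): e=[-12,8,44] → .
  covered (6 px):
    . . . . . . . . . . .
    . . . . . . . . . . .
    . . . . . X X . . . .
    . . . X X . . . . . .
    . . X X . . . . . . .

Final: [12,16,12]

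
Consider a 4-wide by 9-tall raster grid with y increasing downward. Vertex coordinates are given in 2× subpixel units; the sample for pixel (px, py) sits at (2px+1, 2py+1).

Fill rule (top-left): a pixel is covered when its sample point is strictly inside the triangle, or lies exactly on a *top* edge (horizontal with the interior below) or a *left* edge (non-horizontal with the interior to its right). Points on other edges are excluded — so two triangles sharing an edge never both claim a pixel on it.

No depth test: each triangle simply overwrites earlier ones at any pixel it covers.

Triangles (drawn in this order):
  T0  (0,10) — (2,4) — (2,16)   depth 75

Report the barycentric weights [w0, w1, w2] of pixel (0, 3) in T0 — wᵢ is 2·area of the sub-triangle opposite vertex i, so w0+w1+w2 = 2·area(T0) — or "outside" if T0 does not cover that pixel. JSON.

T0:
  2·area = 24
  edge (0, 10)→(2, 4): d=(2,-6) top-left  bias=+0
  edge (2, 4)→(2, 16): d=(0,12) right/bottom  bias=-1
  edge (2, 16)→(0, 10): d=(-2,-6) top-left  bias=+0
    (1,0)@(3, 1): e=[0,-12,36] → ·  [on edge]
    (0,3)@(1, 7): e=[0,12,12] → █  [on edge]
    (1,3)@(3, 7): e=[12,-12,24] → ·
    (0,4)@(1, 9): e=[4,12,8] → █
    (1,4)@(3, 9): e=[16,-12,20] → ·
    (0,5)@(1, 11): e=[8,12,4] → █
    (1,5)@(3, 11): e=[20,-12,16] → ·
    (0,6)@(1, 13): e=[12,12,0] → █  [on edge]
    (1,6)@(3, 13): e=[24,-12,12] → ·
    (0,7)@(1, 15): e=[16,12,-4] → ·
  covered (4 px):
    · · · ·
    · · · ·
    · · · ·
    █ · · ·
    █ · · ·
    █ · · ·
    █ · · ·
    · · · ·
    · · · ·

Final: [12,12,0]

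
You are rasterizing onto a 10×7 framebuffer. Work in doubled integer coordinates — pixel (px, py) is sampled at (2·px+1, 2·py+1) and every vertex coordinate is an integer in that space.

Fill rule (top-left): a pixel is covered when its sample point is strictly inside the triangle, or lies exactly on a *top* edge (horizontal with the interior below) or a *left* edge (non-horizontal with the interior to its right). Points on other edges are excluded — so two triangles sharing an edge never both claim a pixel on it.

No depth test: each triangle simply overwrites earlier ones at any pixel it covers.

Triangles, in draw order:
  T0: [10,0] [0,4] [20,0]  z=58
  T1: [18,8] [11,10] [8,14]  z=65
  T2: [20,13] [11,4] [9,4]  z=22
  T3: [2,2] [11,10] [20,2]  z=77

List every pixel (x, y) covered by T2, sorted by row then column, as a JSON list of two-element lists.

T0:
  2·area = 40  (B↔C swapped to make it positive)
  edge (10, 0)→(20, 0): d=(10,0) top-left  bias=+0
  edge (20, 0)→(0, 4): d=(-20,4) right/bottom  bias=-1
  edge (0, 4)→(10, 0): d=(10,-4) top-left  bias=+0
    (4,0)@(9, 1): e=[10,24,6] → X
    (5,0)@(11, 1): e=[10,16,14] → X
    (6,0)@(13, 1): e=[10,8,22] → X
    (7,0)@(15, 1): e=[10,0,30] → .  [on edge]
    (1,1)@(3, 3): e=[30,8,2] → X
    (2,1)@(5, 3): e=[30,0,10] → .  [on edge]
    (4,1)@(9, 3): e=[30,-16,26] → .
    (5,1)@(11, 3): e=[30,-24,34] → .
    (6,1)@(13, 3): e=[30,-32,42] → .
    (1,2)@(3, 5): e=[50,-32,22] → .
  covered (4 px):
    . . . . X X X . . .
    . X . . . . . . . .
    . . . . . . . . . .
    . . . . . . . . . .
    . . . . . . . . . .
    . . . . . . . . . .
    . . . . . . . . . .
T1:
  2·area = 22  (B↔C swapped to make it positive)
  edge (18, 8)→(8, 14): d=(-10,6) right/bottom  bias=-1
  edge (8, 14)→(11, 10): d=(3,-4) top-left  bias=+0
  edge (11, 10)→(18, 8): d=(7,-2) top-left  bias=+0
    (7,4)@(15, 9): e=[8,13,1] → X
    (8,4)@(17, 9): e=[-4,21,5] → .
    (5,5)@(11, 11): e=[12,3,7] → X
    (6,5)@(13, 11): e=[0,11,11] → .  [on edge]
    (7,5)@(15, 11): e=[-12,19,15] → .
    (4,6)@(9, 13): e=[4,1,17] → X
    (5,6)@(11, 13): e=[-8,9,21] → .
  covered (3 px):
    . . . . . . . . . .
    . . . . . . . . . .
    . . . . . . . . . .
    . . . . . . . . . .
    . . . . . . . X . .
    . . . . . X . . . .
    . . . . X . . . . .
T2:
  2·area = 18  (B↔C swapped to make it positive)
  edge (20, 13)→(9, 4): d=(-11,-9) top-left  bias=+0
  edge (9, 4)→(11, 4): d=(2,0) top-left  bias=+0
  edge (11, 4)→(20, 13): d=(9,9) right/bottom  bias=-1
    (5,2)@(11, 5): e=[7,2,9] → X
    (6,2)@(13, 5): e=[25,2,-9] → .
    (5,3)@(11, 7): e=[-15,6,27] → .
    (6,3)@(13, 7): e=[3,6,9] → X
    (7,3)@(15, 7): e=[21,6,-9] → .
    (6,4)@(13, 9): e=[-19,10,27] → .
  covered (2 px):
    . . . . . . . . . .
    . . . . . . . . . .
    . . . . . X . . . .
    . . . . . . X . . .
    . . . . . . . . . .
    . . . . . . . . . .
    . . . . . . . . . .
T3:
  2·area = 144  (B↔C swapped to make it positive)
  edge (2, 2)→(20, 2): d=(18,0) top-left  bias=+0
  edge (20, 2)→(11, 10): d=(-9,8) right/bottom  bias=-1
  edge (11, 10)→(2, 2): d=(-9,-8) top-left  bias=+0
    (2,1)@(5, 3): e=[18,111,15] → X
    (3,1)@(7, 3): e=[18,95,31] → X
    (4,1)@(9, 3): e=[18,79,47] → X
    (5,1)@(11, 3): e=[18,63,63] → X
    (6,1)@(13, 3): e=[18,47,79] → X
    (7,1)@(15, 3): e=[18,31,95] → X
    (8,1)@(17, 3): e=[18,15,111] → X
    (9,1)@(19, 3): e=[18,-1,127] → .
    (2,2)@(5, 5): e=[54,93,-3] → .
    (3,2)@(7, 5): e=[54,77,13] → X
    (8,2)@(17, 5): e=[54,-3,93] → .
    (3,3)@(7, 7): e=[90,59,-5] → .
  covered (16 px):
    . . . . . . . . . .
    . . X X X X X X X .
    . . . X X X X X . .
    . . . . X X X . . .
    . . . . . X . . . .
    . . . . . . . . . .
    . . . . . . . . . .

Final: [[5,2],[6,3]]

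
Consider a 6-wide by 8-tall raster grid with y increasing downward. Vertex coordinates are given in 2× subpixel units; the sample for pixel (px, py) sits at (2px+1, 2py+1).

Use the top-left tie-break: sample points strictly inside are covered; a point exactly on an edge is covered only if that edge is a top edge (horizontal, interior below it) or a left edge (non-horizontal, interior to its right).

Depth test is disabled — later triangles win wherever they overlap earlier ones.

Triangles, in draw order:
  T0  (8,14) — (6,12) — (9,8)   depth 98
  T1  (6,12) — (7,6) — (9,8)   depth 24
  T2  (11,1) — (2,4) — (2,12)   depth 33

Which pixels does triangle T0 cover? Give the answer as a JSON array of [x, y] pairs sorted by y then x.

T0:
  2·area = 14
  edge (8, 14)→(6, 12): d=(-2,-2) top-left  bias=+0
  edge (6, 12)→(9, 8): d=(3,-4) top-left  bias=+0
  edge (9, 8)→(8, 14): d=(-1,6) right/bottom  bias=-1
    (0,3)@(1, 7): e=[0,-35,49] → ·  [on edge]
    (1,4)@(3, 9): e=[0,-21,35] → ·  [on edge]
    (2,5)@(5, 11): e=[0,-7,21] → ·  [on edge]
    (3,5)@(7, 11): e=[4,1,9] → #
    (4,5)@(9, 11): e=[8,9,-3] → ·
    (3,6)@(7, 13): e=[0,7,7] → #  [on edge]
    (4,6)@(9, 13): e=[4,15,-5] → ·
    (3,7)@(7, 15): e=[-4,13,5] → ·
    (4,7)@(9, 15): e=[0,21,-7] → ·  [on edge]
  covered (2 px):
    · · · · · ·
    · · · · · ·
    · · · · · ·
    · · · · · ·
    · · · · · ·
    · · · # · ·
    · · · # · ·
    · · · · · ·
T1:
  2·area = 14
  edge (6, 12)→(7, 6): d=(1,-6) top-left  bias=+0
  edge (7, 6)→(9, 8): d=(2,2) right/bottom  bias=-1
  edge (9, 8)→(6, 12): d=(-3,4) right/bottom  bias=-1
    (3,3)@(7, 7): e=[1,2,11] → #
    (4,3)@(9, 7): e=[13,-2,3] → ·
    (3,4)@(7, 9): e=[3,6,5] → #
    (4,4)@(9, 9): e=[15,2,-3] → ·
    (3,5)@(7, 11): e=[5,10,-1] → ·
  covered (2 px):
    · · · · · ·
    · · · · · ·
    · · · · · ·
    · · · # · ·
    · · · # · ·
    · · · · · ·
    · · · · · ·
    · · · · · ·
T2:
  2·area = 72  (B↔C swapped to make it positive)
  edge (11, 1)→(2, 12): d=(-9,11) right/bottom  bias=-1
  edge (2, 12)→(2, 4): d=(0,-8) top-left  bias=+0
  edge (2, 4)→(11, 1): d=(9,-3) top-left  bias=+0
    (5,0)@(11, 1): e=[0,72,0] → ·  [on edge]
    (2,1)@(5, 3): e=[48,24,0] → #  [on edge]
    (3,1)@(7, 3): e=[26,40,6] → #
    (4,1)@(9, 3): e=[4,56,12] → #
    (5,1)@(11, 3): e=[-18,72,18] → ·
    (1,2)@(3, 5): e=[52,8,12] → #
    (4,2)@(9, 5): e=[-14,56,30] → ·
    (1,3)@(3, 7): e=[34,8,30] → #
    (3,3)@(7, 7): e=[-10,40,42] → ·
    (1,4)@(3, 9): e=[16,8,48] → #
    (2,4)@(5, 9): e=[-6,24,54] → ·
    (1,5)@(3, 11): e=[-2,8,66] → ·
  covered (9 px):
    · · · · · ·
    · · # # # ·
    · # # # · ·
    · # # · · ·
    · # · · · ·
    · · · · · ·
    · · · · · ·
    · · · · · ·

Result: [[3,5],[3,6]]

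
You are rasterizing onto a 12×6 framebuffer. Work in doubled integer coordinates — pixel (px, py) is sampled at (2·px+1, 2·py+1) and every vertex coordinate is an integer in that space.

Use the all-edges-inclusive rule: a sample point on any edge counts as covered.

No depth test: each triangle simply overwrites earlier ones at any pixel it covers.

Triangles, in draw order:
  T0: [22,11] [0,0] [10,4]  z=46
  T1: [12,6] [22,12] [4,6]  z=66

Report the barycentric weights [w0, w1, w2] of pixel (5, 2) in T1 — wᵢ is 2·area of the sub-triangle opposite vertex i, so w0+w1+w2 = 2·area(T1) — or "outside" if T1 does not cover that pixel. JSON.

T0:
  2·area = 22
  edge (22, 11)→(0, 0): d=(-22,-11) inclusive
  edge (0, 0)→(10, 4): d=(10,4) inclusive
  edge (10, 4)→(22, 11): d=(12,7) inclusive
    (3,1)@(7, 3): e=[11,2,9] → #
    (4,1)@(9, 3): e=[33,-6,-5] → ·
    (3,2)@(7, 5): e=[-33,22,33] → ·
    (5,2)@(11, 5): e=[11,6,5] → #
    (6,2)@(13, 5): e=[33,-2,-9] → ·
    (5,3)@(11, 7): e=[-33,26,29] → ·
    (7,3)@(15, 7): e=[11,10,1] → #
    (8,3)@(17, 7): e=[33,2,-13] → ·
    (7,4)@(15, 9): e=[-33,30,25] → ·
  covered (3 px):
    · · · · · · · · · · · ·
    · · · # · · · · · · · ·
    · · · · · # · · · · · ·
    · · · · · · · # · · · ·
    · · · · · · · · · · · ·
    · · · · · · · · · · · ·
T1:
  2·area = 48
  edge (12, 6)→(22, 12): d=(10,6) inclusive
  edge (22, 12)→(4, 6): d=(-18,-6) inclusive
  edge (4, 6)→(12, 6): d=(8,0) inclusive
    (3,1)@(7, 3): e=[0,72,-24] → ·  [on edge]
    (0,2)@(1, 5): e=[56,0,-8] → ·  [on edge]
    (3,3)@(7, 7): e=[40,0,8] → #  [on edge]
    (4,3)@(9, 7): e=[28,12,8] → #
    (5,3)@(11, 7): e=[16,24,8] → #
    (6,3)@(13, 7): e=[4,36,8] → #
    (7,3)@(15, 7): e=[-8,48,8] → ·
    (3,4)@(7, 9): e=[60,-36,24] → ·
    (4,4)@(9, 9): e=[48,-24,24] → ·
    (5,4)@(11, 9): e=[36,-12,24] → ·
    (6,4)@(13, 9): e=[24,0,24] → #  [on edge]
    (7,4)@(15, 9): e=[12,12,24] → #
    (8,4)@(17, 9): e=[0,24,24] → #  [on edge]
    (9,5)@(19, 11): e=[8,0,40] → #  [on edge]
  covered (8 px):
    · · · · · · · · · · · ·
    · · · · · · · · · · · ·
    · · · · · · · · · · · ·
    · · · # # # # · · · · ·
    · · · · · · # # # · · ·
    · · · · · · · · · # · ·

Result: "outside"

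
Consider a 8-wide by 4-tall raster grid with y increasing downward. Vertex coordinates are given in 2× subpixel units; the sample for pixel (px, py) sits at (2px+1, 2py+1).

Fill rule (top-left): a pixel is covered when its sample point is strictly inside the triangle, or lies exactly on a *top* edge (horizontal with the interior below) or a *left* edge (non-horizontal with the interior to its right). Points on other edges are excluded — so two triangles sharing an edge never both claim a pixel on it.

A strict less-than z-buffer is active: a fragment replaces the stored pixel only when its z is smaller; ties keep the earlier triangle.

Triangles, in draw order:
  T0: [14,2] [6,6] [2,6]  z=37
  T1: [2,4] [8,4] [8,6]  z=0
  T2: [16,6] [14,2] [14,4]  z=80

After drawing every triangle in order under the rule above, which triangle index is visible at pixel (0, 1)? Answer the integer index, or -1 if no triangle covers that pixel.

T0:
  2·area = 16
  edge (14, 2)→(6, 6): d=(-8,4) right/bottom  bias=-1
  edge (6, 6)→(2, 6): d=(-4,0) right/bottom  bias=-1
  edge (2, 6)→(14, 2): d=(12,-4) top-left  bias=+0
    (5,1)@(11, 3): e=[4,12,0] → █  [on edge]
    (6,1)@(13, 3): e=[-4,12,8] → ·
    (2,2)@(5, 5): e=[12,4,0] → █  [on edge]
    (3,2)@(7, 5): e=[4,4,8] → █
    (4,2)@(9, 5): e=[-4,4,16] → ·
    (5,2)@(11, 5): e=[-12,4,24] → ·
    (2,3)@(5, 7): e=[-4,-4,24] → ·
    (3,3)@(7, 7): e=[-12,-4,32] → ·
  covered (3 px):
    · · · · · · · ·
    · · · · · █ · ·
    · · █ █ · · · ·
    · · · · · · · ·
T1:
  2·area = 12
  edge (2, 4)→(8, 4): d=(6,0) top-left  bias=+0
  edge (8, 4)→(8, 6): d=(0,2) right/bottom  bias=-1
  edge (8, 6)→(2, 4): d=(-6,-2) top-left  bias=+0
    (2,2)@(5, 5): e=[6,6,0] → █  [on edge]
    (3,2)@(7, 5): e=[6,2,4] → █
    (4,2)@(9, 5): e=[6,-2,8] → ·
    (2,3)@(5, 7): e=[18,6,-12] → ·
    (3,3)@(7, 7): e=[18,2,-8] → ·
    (5,3)@(11, 7): e=[18,-6,0] → ·  [on edge]
  covered (2 px):
    · · · · · · · ·
    · · · · · · · ·
    · · █ █ · · · ·
    · · · · · · · ·
T2:
  2·area = 4  (B↔C swapped to make it positive)
  edge (16, 6)→(14, 4): d=(-2,-2) top-left  bias=+0
  edge (14, 4)→(14, 2): d=(0,-2) top-left  bias=+0
  edge (14, 2)→(16, 6): d=(2,4) right/bottom  bias=-1
    (5,0)@(11, 1): e=[0,-6,10] → ·  [on edge]
    (6,1)@(13, 3): e=[0,-2,6] → ·  [on edge]
    (7,2)@(15, 5): e=[0,2,2] → █  [on edge]
    (7,3)@(15, 7): e=[-4,2,6] → ·
  covered (1 px):
    · · · · · · · ·
    · · · · · · · ·
    · · · · · · · █
    · · · · · · · ·

Z-buffer (winner per pixel, '.' = empty):
  . . . . . . . .
  . . . . . 0 . .
  . . 1 1 . . . 2
  . . . . . . . .

Result: -1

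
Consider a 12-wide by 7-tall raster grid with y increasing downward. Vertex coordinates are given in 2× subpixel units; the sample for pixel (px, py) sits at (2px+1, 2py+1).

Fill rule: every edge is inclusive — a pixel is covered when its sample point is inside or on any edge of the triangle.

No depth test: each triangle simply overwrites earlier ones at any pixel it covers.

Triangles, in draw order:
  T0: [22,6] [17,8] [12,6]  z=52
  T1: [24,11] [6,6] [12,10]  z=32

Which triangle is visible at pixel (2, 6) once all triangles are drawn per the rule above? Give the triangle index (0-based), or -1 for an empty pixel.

T0:
  2·area = 20
  edge (22, 6)→(17, 8): d=(-5,2) inclusive
  edge (17, 8)→(12, 6): d=(-5,-2) inclusive
  edge (12, 6)→(22, 6): d=(10,0) inclusive
    (7,3)@(15, 7): e=[9,1,10] → █
    (8,3)@(17, 7): e=[5,5,10] → █
    (9,3)@(19, 7): e=[1,9,10] → █
    (10,3)@(21, 7): e=[-3,13,10] → ·
    (7,4)@(15, 9): e=[-1,-9,30] → ·
    (8,4)@(17, 9): e=[-5,-5,30] → ·
    (9,4)@(19, 9): e=[-9,-1,30] → ·
  covered (3 px):
    · · · · · · · · · · · ·
    · · · · · · · · · · · ·
    · · · · · · · · · · · ·
    · · · · · · · █ █ █ · ·
    · · · · · · · · · · · ·
    · · · · · · · · · · · ·
    · · · · · · · · · · · ·
T1:
  2·area = 42  (B↔C swapped to make it positive)
  edge (24, 11)→(12, 10): d=(-12,-1) inclusive
  edge (12, 10)→(6, 6): d=(-6,-4) inclusive
  edge (6, 6)→(24, 11): d=(18,5) inclusive
    (4,3)@(9, 7): e=[33,6,3] → █
    (5,3)@(11, 7): e=[35,14,-7] → ·
    (4,4)@(9, 9): e=[9,-6,39] → ·
    (5,4)@(11, 9): e=[11,2,29] → █
    (6,4)@(13, 9): e=[13,10,19] → █
    (7,4)@(15, 9): e=[15,18,9] → █
    (8,4)@(17, 9): e=[17,26,-1] → ·
    (5,5)@(11, 11): e=[-13,-10,65] → ·
    (6,5)@(13, 11): e=[-11,-2,55] → ·
    (7,5)@(15, 11): e=[-9,6,45] → ·
  covered (4 px):
    · · · · · · · · · · · ·
    · · · · · · · · · · · ·
    · · · · · · · · · · · ·
    · · · · █ · · · · · · ·
    · · · · · █ █ █ · · · ·
    · · · · · · · · · · · ·
    · · · · · · · · · · · ·

Z-buffer (winner per pixel, '.' = empty):
  . . . . . . . . . . . .
  . . . . . . . . . . . .
  . . . . . . . . . . . .
  . . . . 1 . . 0 0 0 . .
  . . . . . 1 1 1 . . . .
  . . . . . . . . . . . .
  . . . . . . . . . . . .

Answer: -1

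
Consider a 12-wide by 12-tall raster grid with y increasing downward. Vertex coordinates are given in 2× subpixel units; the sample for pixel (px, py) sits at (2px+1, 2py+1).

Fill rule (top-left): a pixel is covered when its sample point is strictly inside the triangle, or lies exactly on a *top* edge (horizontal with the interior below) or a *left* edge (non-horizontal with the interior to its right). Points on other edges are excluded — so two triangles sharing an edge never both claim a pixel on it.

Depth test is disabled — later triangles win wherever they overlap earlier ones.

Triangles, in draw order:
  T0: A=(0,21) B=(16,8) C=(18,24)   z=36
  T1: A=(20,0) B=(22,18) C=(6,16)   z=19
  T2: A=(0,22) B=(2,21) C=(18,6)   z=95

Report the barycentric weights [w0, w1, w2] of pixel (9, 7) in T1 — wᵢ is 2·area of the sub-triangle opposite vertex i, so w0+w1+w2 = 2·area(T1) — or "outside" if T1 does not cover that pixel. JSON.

T0:
  2·area = 282
  edge (0, 21)→(16, 8): d=(16,-13) top-left  bias=+0
  edge (16, 8)→(18, 24): d=(2,16) right/bottom  bias=-1
  edge (18, 24)→(0, 21): d=(-18,-3) top-left  bias=+0
    (7,4)@(15, 9): e=[3,18,261] → █
    (8,4)@(17, 9): e=[29,-14,267] → ·
    (6,5)@(13, 11): e=[9,54,219] → █
    (8,5)@(17, 11): e=[61,-10,231] → ·
    (5,6)@(11, 13): e=[15,90,177] → █
    (8,6)@(17, 13): e=[93,-6,195] → ·
    (4,7)@(9, 15): e=[21,126,135] → █
    (8,7)@(17, 15): e=[125,-2,159] → ·
    (2,8)@(5, 17): e=[1,194,87] → █
    (3,8)@(7, 17): e=[27,162,93] → █
    (8,8)@(17, 17): e=[157,2,123] → █
    (9,8)@(19, 17): e=[183,-30,129] → ·
  covered (37 px):
    · · · · · · · · · · · ·
    · · · · · · · · · · · ·
    · · · · · · · · · · · ·
    · · · · · · · · · · · ·
    · · · · · · · █ · · · ·
    · · · · · · █ █ · · · ·
    · · · · · █ █ █ · · · ·
    · · · · █ █ █ █ · · · ·
    · · █ █ █ █ █ █ █ · · ·
    · █ █ █ █ █ █ █ █ · · ·
    █ █ █ █ █ █ █ █ █ · · ·
    · · · · · · █ █ █ · · ·
T1:
  2·area = 284
  edge (20, 0)→(22, 18): d=(2,18) right/bottom  bias=-1
  edge (22, 18)→(6, 16): d=(-16,-2) top-left  bias=+0
  edge (6, 16)→(20, 0): d=(14,-16) top-left  bias=+0
    (9,1)@(19, 3): e=[24,234,26] → █
    (10,1)@(21, 3): e=[-12,238,58] → ·
    (8,2)@(17, 5): e=[64,198,22] → █
    (10,2)@(21, 5): e=[-8,206,86] → ·
    (7,3)@(15, 7): e=[104,162,18] → █
    (10,3)@(21, 7): e=[-4,174,114] → ·
    (6,4)@(13, 9): e=[144,126,14] → █
    (10,4)@(21, 9): e=[0,142,142] → ·  [on edge]
    (5,5)@(11, 11): e=[184,90,10] → █
    (10,5)@(21, 11): e=[4,110,170] → █
    (11,5)@(23, 11): e=[-32,114,202] → ·
    (4,6)@(9, 13): e=[224,54,6] → █
  covered (35 px):
    · · · · · · · · · · · ·
    · · · · · · · · · █ · ·
    · · · · · · · · █ █ · ·
    · · · · · · · █ █ █ · ·
    · · · · · · █ █ █ █ · ·
    · · · · · █ █ █ █ █ █ ·
    · · · · █ █ █ █ █ █ █ ·
    · · · █ █ █ █ █ █ █ █ ·
    · · · · · · · █ █ █ █ ·
    · · · · · · · · · · · ·
    · · · · · · · · · · · ·
    · · · · · · · · · · · ·
T2:
  2·area = 14  (B↔C swapped to make it positive)
  edge (0, 22)→(18, 6): d=(18,-16) top-left  bias=+0
  edge (18, 6)→(2, 21): d=(-16,15) right/bottom  bias=-1
  edge (2, 21)→(0, 22): d=(-2,1) right/bottom  bias=-1
  covered (0 px):
    · · · · · · · · · · · ·
    · · · · · · · · · · · ·
    · · · · · · · · · · · ·
    · · · · · · · · · · · ·
    · · · · · · · · · · · ·
    · · · · · · · · · · · ·
    · · · · · · · · · · · ·
    · · · · · · · · · · · ·
    · · · · · · · · · · · ·
    · · · · · · · · · · · ·
    · · · · · · · · · · · ·
    · · · · · · · · · · · ·

Result: [42,194,48]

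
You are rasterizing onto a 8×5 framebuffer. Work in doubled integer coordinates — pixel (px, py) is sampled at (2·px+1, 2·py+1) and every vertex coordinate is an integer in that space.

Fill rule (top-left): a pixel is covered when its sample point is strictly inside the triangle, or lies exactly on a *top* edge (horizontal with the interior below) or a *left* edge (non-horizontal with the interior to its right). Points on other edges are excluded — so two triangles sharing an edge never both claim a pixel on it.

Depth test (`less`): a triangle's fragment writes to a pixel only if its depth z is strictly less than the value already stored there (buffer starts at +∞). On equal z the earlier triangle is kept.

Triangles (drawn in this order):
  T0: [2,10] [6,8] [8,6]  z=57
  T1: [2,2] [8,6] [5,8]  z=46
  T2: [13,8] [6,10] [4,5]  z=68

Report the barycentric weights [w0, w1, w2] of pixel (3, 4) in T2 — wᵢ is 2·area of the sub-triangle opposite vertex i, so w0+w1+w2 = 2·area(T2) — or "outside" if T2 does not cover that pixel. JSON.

T0:
  2·area = 4  (B↔C swapped to make it positive)
  edge (2, 10)→(8, 6): d=(6,-4) top-left  bias=+0
  edge (8, 6)→(6, 8): d=(-2,2) right/bottom  bias=-1
  edge (6, 8)→(2, 10): d=(-4,2) right/bottom  bias=-1
    (6,0)@(13, 1): e=[-10,0,14] → ·  [on edge]
    (5,1)@(11, 3): e=[-6,0,10] → ·  [on edge]
    (4,2)@(9, 5): e=[-2,0,6] → ·  [on edge]
    (3,3)@(7, 7): e=[2,0,2] → ·  [on edge]
    (2,4)@(5, 9): e=[6,0,-2] → ·  [on edge]
  covered (0 px):
    · · · · · · · ·
    · · · · · · · ·
    · · · · · · · ·
    · · · · · · · ·
    · · · · · · · ·
T1:
  2·area = 24
  edge (2, 2)→(8, 6): d=(6,4) right/bottom  bias=-1
  edge (8, 6)→(5, 8): d=(-3,2) right/bottom  bias=-1
  edge (5, 8)→(2, 2): d=(-3,-6) top-left  bias=+0
    (1,1)@(3, 3): e=[2,19,3] → █
    (2,1)@(5, 3): e=[-6,15,15] → ·
    (1,2)@(3, 5): e=[14,13,-3] → ·
    (2,2)@(5, 5): e=[6,9,9] → █
    (3,2)@(7, 5): e=[-2,5,21] → ·
    (2,3)@(5, 7): e=[18,3,3] → █
    (3,3)@(7, 7): e=[10,-1,15] → ·
    (2,4)@(5, 9): e=[30,-3,-3] → ·
  covered (3 px):
    · · · · · · · ·
    · █ · · · · · ·
    · · █ · · · · ·
    · · █ · · · · ·
    · · · · · · · ·
T2:
  2·area = 39
  edge (13, 8)→(6, 10): d=(-7,2) right/bottom  bias=-1
  edge (6, 10)→(4, 5): d=(-2,-5) top-left  bias=+0
  edge (4, 5)→(13, 8): d=(9,3) right/bottom  bias=-1
    (2,3)@(5, 7): e=[23,1,15] → █
    (3,3)@(7, 7): e=[19,11,9] → █
    (4,3)@(9, 7): e=[15,21,3] → █
    (5,3)@(11, 7): e=[11,31,-3] → ·
    (2,4)@(5, 9): e=[9,-3,33] → ·
    (3,4)@(7, 9): e=[5,7,27] → █
    (5,4)@(11, 9): e=[-3,27,15] → ·
  covered (5 px):
    · · · · · · · ·
    · · · · · · · ·
    · · · · · · · ·
    · · █ █ █ · · ·
    · · · █ █ · · ·

Answer: [7,27,5]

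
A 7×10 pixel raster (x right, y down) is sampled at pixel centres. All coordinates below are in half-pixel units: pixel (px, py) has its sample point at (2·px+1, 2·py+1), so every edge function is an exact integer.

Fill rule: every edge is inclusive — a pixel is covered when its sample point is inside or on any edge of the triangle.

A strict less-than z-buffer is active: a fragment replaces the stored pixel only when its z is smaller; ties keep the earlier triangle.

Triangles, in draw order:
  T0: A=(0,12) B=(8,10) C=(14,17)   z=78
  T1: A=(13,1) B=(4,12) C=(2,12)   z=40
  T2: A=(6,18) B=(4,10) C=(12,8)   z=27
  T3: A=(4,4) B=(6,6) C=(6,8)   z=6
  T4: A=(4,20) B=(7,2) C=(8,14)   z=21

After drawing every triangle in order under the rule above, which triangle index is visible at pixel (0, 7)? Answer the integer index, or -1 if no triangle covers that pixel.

T0:
  2·area = 68
  edge (0, 12)→(8, 10): d=(8,-2) inclusive
  edge (8, 10)→(14, 17): d=(6,7) inclusive
  edge (14, 17)→(0, 12): d=(-14,-5) inclusive
    (2,5)@(5, 11): e=[2,27,39] → █
    (3,5)@(7, 11): e=[6,13,49] → █
    (4,5)@(9, 11): e=[10,-1,59] → ·
    (1,6)@(3, 13): e=[14,53,1] → █
    (4,6)@(9, 13): e=[26,11,31] → █
    (5,6)@(11, 13): e=[30,-3,41] → ·
    (1,7)@(3, 15): e=[30,65,-27] → ·
    (2,7)@(5, 15): e=[34,51,-17] → ·
    (3,7)@(7, 15): e=[38,37,-7] → ·
    (4,7)@(9, 15): e=[42,23,3] → █
    (5,7)@(11, 15): e=[46,9,13] → █
    (6,7)@(13, 15): e=[50,-5,23] → ·
  covered (8 px):
    · · · · · · ·
    · · · · · · ·
    · · · · · · ·
    · · · · · · ·
    · · · · · · ·
    · · █ █ · · ·
    · █ █ █ █ · ·
    · · · · █ █ ·
    · · · · · · ·
    · · · · · · ·
T1:
  2·area = 22
  edge (13, 1)→(4, 12): d=(-9,11) inclusive
  edge (4, 12)→(2, 12): d=(-2,0) inclusive
  edge (2, 12)→(13, 1): d=(11,-11) inclusive
    (6,0)@(13, 1): e=[0,22,0] → █  [on edge]
    (5,1)@(11, 3): e=[4,18,0] → █  [on edge]
    (6,1)@(13, 3): e=[-18,18,22] → ·
    (4,2)@(9, 5): e=[8,14,0] → █  [on edge]
    (5,2)@(11, 5): e=[-14,14,22] → ·
    (3,3)@(7, 7): e=[12,10,0] → █  [on edge]
    (4,3)@(9, 7): e=[-10,10,22] → ·
    (2,4)@(5, 9): e=[16,6,0] → █  [on edge]
    (3,4)@(7, 9): e=[-6,6,22] → ·
    (1,5)@(3, 11): e=[20,2,0] → █  [on edge]
    (2,5)@(5, 11): e=[-2,2,22] → ·
    (0,6)@(1, 13): e=[24,-2,0] → ·  [on edge]
  covered (6 px):
    · · · · · · █
    · · · · · █ ·
    · · · · █ · ·
    · · · █ · · ·
    · · █ · · · ·
    · █ · · · · ·
    · · · · · · ·
    · · · · · · ·
    · · · · · · ·
    · · · · · · ·
T2:
  2·area = 68
  edge (6, 18)→(4, 10): d=(-2,-8) inclusive
  edge (4, 10)→(12, 8): d=(8,-2) inclusive
  edge (12, 8)→(6, 18): d=(-6,10) inclusive
    (4,4)@(9, 9): e=[42,2,24] → █
    (5,4)@(11, 9): e=[58,6,4] → █
    (6,4)@(13, 9): e=[74,10,-16] → ·
    (2,5)@(5, 11): e=[6,10,52] → █
    (3,5)@(7, 11): e=[22,14,32] → █
    (5,5)@(11, 11): e=[54,22,-8] → ·
    (2,6)@(5, 13): e=[2,26,40] → █
    (4,6)@(9, 13): e=[34,34,0] → █  [on edge]
    (5,6)@(11, 13): e=[50,38,-20] → ·
    (2,7)@(5, 15): e=[-2,42,28] → ·
    (3,7)@(7, 15): e=[14,46,8] → █
    (4,7)@(9, 15): e=[30,50,-12] → ·
  covered (9 px):
    · · · · · · ·
    · · · · · · ·
    · · · · · · ·
    · · · · · · ·
    · · · · █ █ ·
    · · █ █ █ · ·
    · · █ █ █ · ·
    · · · █ · · ·
    · · · · · · ·
    · · · · · · ·
T3:
  2·area = 4
  edge (4, 4)→(6, 6): d=(2,2) inclusive
  edge (6, 6)→(6, 8): d=(0,2) inclusive
  edge (6, 8)→(4, 4): d=(-2,-4) inclusive
    (0,0)@(1, 1): e=[0,10,-6] → ·  [on edge]
    (1,1)@(3, 3): e=[0,6,-2] → ·  [on edge]
    (2,2)@(5, 5): e=[0,2,2] → █  [on edge]
    (3,2)@(7, 5): e=[-4,-2,10] → ·
    (2,3)@(5, 7): e=[4,2,-2] → ·
    (3,3)@(7, 7): e=[0,-2,6] → ·  [on edge]
    (4,4)@(9, 9): e=[0,-6,10] → ·  [on edge]
    (5,5)@(11, 11): e=[0,-10,14] → ·  [on edge]
    (6,6)@(13, 13): e=[0,-14,18] → ·  [on edge]
  covered (1 px):
    · · · · · · ·
    · · · · · · ·
    · · █ · · · ·
    · · · · · · ·
    · · · · · · ·
    · · · · · · ·
    · · · · · · ·
    · · · · · · ·
    · · · · · · ·
    · · · · · · ·
T4:
  2·area = 54
  edge (4, 20)→(7, 2): d=(3,-18) inclusive
  edge (7, 2)→(8, 14): d=(1,12) inclusive
  edge (8, 14)→(4, 20): d=(-4,6) inclusive
    (3,1)@(7, 3): e=[3,1,50] → █
    (4,1)@(9, 3): e=[39,-23,38] → ·
    (3,2)@(7, 5): e=[9,3,42] → █
    (4,2)@(9, 5): e=[45,-21,30] → ·
    (3,3)@(7, 7): e=[15,5,34] → █
    (4,3)@(9, 7): e=[51,-19,22] → ·
    (3,4)@(7, 9): e=[21,7,26] → █
    (4,4)@(9, 9): e=[57,-17,14] → ·
    (3,5)@(7, 11): e=[27,9,18] → █
    (4,5)@(9, 11): e=[63,-15,6] → ·
    (3,6)@(7, 13): e=[33,11,10] → █
    (4,6)@(9, 13): e=[69,-13,-2] → ·
  covered (9 px):
    · · · · · · ·
    · · · █ · · ·
    · · · █ · · ·
    · · · █ · · ·
    · · · █ · · ·
    · · · █ · · ·
    · · · █ · · ·
    · · █ █ · · ·
    · · █ · · · ·
    · · · · · · ·

Z-buffer (winner per pixel, '.' = empty):
  . . . . . . 1
  . . . 4 . 1 .
  . . 3 4 1 . .
  . . . 4 . . .
  . . 1 4 2 2 .
  . 1 2 4 2 . .
  . 0 2 4 2 . .
  . . 4 4 0 0 .
  . . 4 . . . .
  . . . . . . .

Answer: -1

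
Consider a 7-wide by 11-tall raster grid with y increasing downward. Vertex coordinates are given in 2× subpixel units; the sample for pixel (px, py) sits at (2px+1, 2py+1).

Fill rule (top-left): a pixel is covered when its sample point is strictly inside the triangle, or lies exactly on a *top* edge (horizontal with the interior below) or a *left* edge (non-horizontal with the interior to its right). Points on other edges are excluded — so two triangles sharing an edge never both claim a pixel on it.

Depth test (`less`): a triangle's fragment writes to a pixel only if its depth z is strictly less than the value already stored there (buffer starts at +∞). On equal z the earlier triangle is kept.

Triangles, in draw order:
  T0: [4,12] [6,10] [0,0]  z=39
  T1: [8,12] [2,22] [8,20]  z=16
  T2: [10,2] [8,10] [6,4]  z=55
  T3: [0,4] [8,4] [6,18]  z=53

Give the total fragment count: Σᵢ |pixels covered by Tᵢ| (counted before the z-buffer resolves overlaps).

T0:
  2·area = 32  (B↔C swapped to make it positive)
  edge (4, 12)→(0, 0): d=(-4,-12) top-left  bias=+0
  edge (0, 0)→(6, 10): d=(6,10) right/bottom  bias=-1
  edge (6, 10)→(4, 12): d=(-2,2) right/bottom  bias=-1
    (0,1)@(1, 3): e=[0,8,24] → #  [on edge]
    (1,1)@(3, 3): e=[24,-12,20] → ·
    (6,1)@(13, 3): e=[144,-112,0] → ·  [on edge]
    (0,2)@(1, 5): e=[-8,20,20] → ·
    (1,2)@(3, 5): e=[16,0,16] → ·  [on edge]
    (5,2)@(11, 5): e=[112,-80,0] → ·  [on edge]
    (1,3)@(3, 7): e=[8,12,12] → #
    (2,3)@(5, 7): e=[32,-8,8] → ·
    (4,3)@(9, 7): e=[80,-48,0] → ·  [on edge]
    (1,4)@(3, 9): e=[0,24,8] → #  [on edge]
    (2,4)@(5, 9): e=[24,4,4] → #
    (3,4)@(7, 9): e=[48,-16,0] → ·  [on edge]
    (2,5)@(5, 11): e=[16,16,0] → ·  [on edge]
    (1,6)@(3, 13): e=[-16,48,0] → ·  [on edge]
    (0,7)@(1, 15): e=[-48,80,0] → ·  [on edge]
    (2,7)@(5, 15): e=[0,40,-8] → ·  [on edge]
    (4,7)@(9, 15): e=[48,0,-16] → ·  [on edge]
    (3,10)@(7, 21): e=[0,56,-24] → ·  [on edge]
  covered (4 px):
    · · · · · · ·
    # · · · · · ·
    · · · · · · ·
    · # · · · · ·
    · # # · · · ·
    · · · · · · ·
    · · · · · · ·
    · · · · · · ·
    · · · · · · ·
    · · · · · · ·
    · · · · · · ·
T1:
  2·area = 48  (B↔C swapped to make it positive)
  edge (8, 12)→(8, 20): d=(0,8) right/bottom  bias=-1
  edge (8, 20)→(2, 22): d=(-6,2) right/bottom  bias=-1
  edge (2, 22)→(8, 12): d=(6,-10) top-left  bias=+0
    (5,3)@(11, 7): e=[-24,72,0] → ·  [on edge]
    (3,7)@(7, 15): e=[8,32,8] → #
    (4,7)@(9, 15): e=[-8,28,28] → ·
    (2,8)@(5, 17): e=[24,24,0] → #  [on edge]
    (4,8)@(9, 17): e=[-8,16,40] → ·
    (2,9)@(5, 19): e=[24,12,12] → #
    (4,9)@(9, 19): e=[-8,4,52] → ·
    (5,9)@(11, 19): e=[-24,0,72] → ·  [on edge]
    (1,10)@(3, 21): e=[40,4,4] → #
    (2,10)@(5, 21): e=[24,0,24] → ·  [on edge]
    (3,10)@(7, 21): e=[8,-4,44] → ·
  covered (6 px):
    · · · · · · ·
    · · · · · · ·
    · · · · · · ·
    · · · · · · ·
    · · · · · · ·
    · · · · · · ·
    · · · · · · ·
    · · · # · · ·
    · · # # · · ·
    · · # # · · ·
    · # · · · · ·
T2:
  2·area = 28
  edge (10, 2)→(8, 10): d=(-2,8) right/bottom  bias=-1
  edge (8, 10)→(6, 4): d=(-2,-6) top-left  bias=+0
  edge (6, 4)→(10, 2): d=(4,-2) top-left  bias=+0
    (2,0)@(5, 1): e=[42,0,-14] → ·  [on edge]
    (4,1)@(9, 3): e=[6,20,2] → #
    (5,1)@(11, 3): e=[-10,32,6] → ·
    (3,2)@(7, 5): e=[18,4,6] → #
    (5,2)@(11, 5): e=[-14,28,14] → ·
    (3,3)@(7, 7): e=[14,0,14] → #  [on edge]
    (4,3)@(9, 7): e=[-2,12,18] → ·
    (3,4)@(7, 9): e=[10,-4,22] → ·
    (4,6)@(9, 13): e=[-14,0,42] → ·  [on edge]
    (5,9)@(11, 19): e=[-42,0,70] → ·  [on edge]
  covered (4 px):
    · · · · · · ·
    · · · · # · ·
    · · · # # · ·
    · · · # · · ·
    · · · · · · ·
    · · · · · · ·
    · · · · · · ·
    · · · · · · ·
    · · · · · · ·
    · · · · · · ·
    · · · · · · ·
T3:
  2·area = 112
  edge (0, 4)→(8, 4): d=(8,0) top-left  bias=+0
  edge (8, 4)→(6, 18): d=(-2,14) right/bottom  bias=-1
  edge (6, 18)→(0, 4): d=(-6,-14) top-left  bias=+0
    (0,2)@(1, 5): e=[8,96,8] → #
    (1,2)@(3, 5): e=[8,68,36] → #
    (2,2)@(5, 5): e=[8,40,64] → #
    (3,2)@(7, 5): e=[8,12,92] → #
    (4,2)@(9, 5): e=[8,-16,120] → ·
    (0,3)@(1, 7): e=[24,92,-4] → ·
    (1,3)@(3, 7): e=[24,64,24] → #
    (4,3)@(9, 7): e=[24,-20,108] → ·
    (1,4)@(3, 9): e=[40,60,12] → #
    (4,4)@(9, 9): e=[40,-24,96] → ·
    (1,5)@(3, 11): e=[56,56,0] → #  [on edge]
    (3,5)@(7, 11): e=[56,0,56] → ·  [on edge]
  covered (14 px):
    · · · · · · ·
    · · · · · · ·
    # # # # · · ·
    · # # # · · ·
    · # # # · · ·
    · # # · · · ·
    · · # · · · ·
    · · # · · · ·
    · · · · · · ·
    · · · · · · ·
    · · · · · · ·

Result: 28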